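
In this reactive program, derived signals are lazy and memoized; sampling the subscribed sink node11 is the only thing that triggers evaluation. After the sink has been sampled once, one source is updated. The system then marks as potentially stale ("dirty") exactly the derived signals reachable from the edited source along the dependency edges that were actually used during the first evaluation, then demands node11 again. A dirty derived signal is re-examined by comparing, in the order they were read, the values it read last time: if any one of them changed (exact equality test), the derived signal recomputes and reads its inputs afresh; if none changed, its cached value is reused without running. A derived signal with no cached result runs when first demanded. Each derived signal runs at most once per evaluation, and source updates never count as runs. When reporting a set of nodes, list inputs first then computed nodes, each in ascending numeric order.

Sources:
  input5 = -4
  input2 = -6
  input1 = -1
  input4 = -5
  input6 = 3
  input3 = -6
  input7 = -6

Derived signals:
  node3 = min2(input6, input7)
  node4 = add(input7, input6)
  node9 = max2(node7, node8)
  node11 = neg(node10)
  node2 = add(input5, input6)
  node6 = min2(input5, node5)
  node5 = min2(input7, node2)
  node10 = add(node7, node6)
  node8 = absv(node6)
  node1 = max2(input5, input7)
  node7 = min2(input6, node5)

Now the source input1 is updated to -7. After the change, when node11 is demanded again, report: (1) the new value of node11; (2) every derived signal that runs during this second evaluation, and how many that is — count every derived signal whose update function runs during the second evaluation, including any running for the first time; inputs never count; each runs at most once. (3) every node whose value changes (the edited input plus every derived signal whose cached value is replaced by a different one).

Demanding node11 again yields 12.
0 derived signals run: none.
The nodes whose values change: input1.
Note the shortcut — nothing in the graph depends on input1 at all, so no recomputation happens.

First demand of the output computes:
  node2 = add(-4, 3) = -1
  node5 = min2(-6, -1) = -6
  node6 = min2(-4, -6) = -6
  node7 = min2(3, -6) = -6
  node10 = add(-6, -6) = -12
  node11 = neg(-12) = 12

After the edit, cleaning proceeds:
  no node depends on input1 at all; the second demand re-runs nothing.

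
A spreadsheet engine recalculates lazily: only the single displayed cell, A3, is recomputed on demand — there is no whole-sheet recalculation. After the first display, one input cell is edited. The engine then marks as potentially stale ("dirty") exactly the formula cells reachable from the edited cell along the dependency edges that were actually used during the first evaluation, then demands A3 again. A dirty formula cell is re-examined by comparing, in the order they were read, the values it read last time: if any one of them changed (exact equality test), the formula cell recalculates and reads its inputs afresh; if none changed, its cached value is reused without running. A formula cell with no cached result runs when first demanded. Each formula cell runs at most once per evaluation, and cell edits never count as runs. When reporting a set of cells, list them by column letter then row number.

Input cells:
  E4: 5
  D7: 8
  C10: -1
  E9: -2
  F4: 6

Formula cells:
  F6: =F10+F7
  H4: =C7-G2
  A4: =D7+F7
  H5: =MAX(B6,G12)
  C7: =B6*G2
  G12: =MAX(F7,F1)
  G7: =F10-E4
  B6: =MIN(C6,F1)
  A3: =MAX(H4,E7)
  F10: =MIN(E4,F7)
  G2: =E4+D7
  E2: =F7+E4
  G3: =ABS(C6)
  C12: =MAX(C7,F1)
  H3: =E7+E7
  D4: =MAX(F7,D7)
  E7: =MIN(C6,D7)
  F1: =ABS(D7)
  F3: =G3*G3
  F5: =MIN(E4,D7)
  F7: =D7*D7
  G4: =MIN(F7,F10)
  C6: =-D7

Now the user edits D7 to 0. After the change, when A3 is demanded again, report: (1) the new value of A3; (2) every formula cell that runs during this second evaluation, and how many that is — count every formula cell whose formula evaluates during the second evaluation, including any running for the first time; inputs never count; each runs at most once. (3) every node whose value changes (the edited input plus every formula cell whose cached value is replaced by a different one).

New value of A3: 0.
Formula cells that run: A3, B6, C6, C7, E7, F1, G2, H4 — 8 in total.
Values that change: A3, B6, C6, C7, D7, E7, F1, G2, H4.

First evaluation (everything demanded from the output):
  C6 = -(8) = -8
  E7 = MIN(-8, 8) = -8
  F1 = ABS(8) = 8
  B6 = MIN(-8, 8) = -8
  G2 = 5 + 8 = 13
  C7 = -8 * 13 = -104
  H4 = -104 - 13 = -117
  A3 = MAX(-117, -8) = -8

Propagation after the edit:
  C6: runs — D7 8->0; result 0.
  E7: runs — C6 -8->0; D7 8->0; result 0.
  F1: runs — D7 8->0; result 0.
  B6: runs — C6 -8->0; F1 8->0; result 0.
  G2: runs — D7 8->0; result 5.
  C7: runs — B6 -8->0; G2 13->5; result 0.
  H4: runs — C7 -104->0; G2 13->5; result -5.
  A3: runs — H4 -117->-5; E7 -8->0; result 0.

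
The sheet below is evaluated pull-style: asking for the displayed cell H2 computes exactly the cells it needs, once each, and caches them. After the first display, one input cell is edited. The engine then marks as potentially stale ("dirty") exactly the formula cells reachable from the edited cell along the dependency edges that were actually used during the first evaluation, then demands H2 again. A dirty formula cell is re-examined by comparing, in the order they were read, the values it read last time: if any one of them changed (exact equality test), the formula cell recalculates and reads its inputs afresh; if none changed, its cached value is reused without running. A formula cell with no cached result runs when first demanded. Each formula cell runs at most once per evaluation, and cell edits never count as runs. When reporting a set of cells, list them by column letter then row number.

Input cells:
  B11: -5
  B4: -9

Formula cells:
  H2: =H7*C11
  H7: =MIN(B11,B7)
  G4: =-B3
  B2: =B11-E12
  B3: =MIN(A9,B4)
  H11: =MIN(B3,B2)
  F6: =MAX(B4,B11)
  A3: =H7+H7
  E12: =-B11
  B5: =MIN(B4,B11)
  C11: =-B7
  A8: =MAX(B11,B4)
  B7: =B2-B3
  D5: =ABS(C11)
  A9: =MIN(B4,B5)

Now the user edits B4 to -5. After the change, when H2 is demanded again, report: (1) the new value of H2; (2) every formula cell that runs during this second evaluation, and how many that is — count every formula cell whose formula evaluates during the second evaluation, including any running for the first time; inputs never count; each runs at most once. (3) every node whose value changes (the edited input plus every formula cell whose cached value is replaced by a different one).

First demand of the output computes:
  B5 = MIN(-9, -5) = -9
  A9 = MIN(-9, -9) = -9
  B3 = MIN(-9, -9) = -9
  E12 = -(-5) = 5
  B2 = -5 - 5 = -10
  B7 = -10 - -9 = -1
  C11 = -(-1) = 1
  H7 = MIN(-5, -1) = -5
  H2 = -5 * 1 = -5

After the edit, cleaning proceeds:
  B5: a read changed (B4 -9->-5) — executes, giving -5.
  A9: a read changed (B4 -9->-5; B5 -9->-5) — executes, giving -5.
  B3: a read changed (A9 -9->-5; B4 -9->-5) — executes, giving -5.
  B7: a read changed (B3 -9->-5) — executes, giving -5.
  C11: a read changed (B7 -1->-5) — executes, giving 5.
  H7: a read changed (B7 -1->-5) — executes, giving -5 — identical to its old value.
  H2: a read changed (C11 1->5) — executes, giving -25.

Demanding H2 again yields -25.
7 formula cells run: A9, B3, B5, B7, C11, H2, H7.
The nodes whose values change: A9, B3, B4, B5, B7, C11, H2.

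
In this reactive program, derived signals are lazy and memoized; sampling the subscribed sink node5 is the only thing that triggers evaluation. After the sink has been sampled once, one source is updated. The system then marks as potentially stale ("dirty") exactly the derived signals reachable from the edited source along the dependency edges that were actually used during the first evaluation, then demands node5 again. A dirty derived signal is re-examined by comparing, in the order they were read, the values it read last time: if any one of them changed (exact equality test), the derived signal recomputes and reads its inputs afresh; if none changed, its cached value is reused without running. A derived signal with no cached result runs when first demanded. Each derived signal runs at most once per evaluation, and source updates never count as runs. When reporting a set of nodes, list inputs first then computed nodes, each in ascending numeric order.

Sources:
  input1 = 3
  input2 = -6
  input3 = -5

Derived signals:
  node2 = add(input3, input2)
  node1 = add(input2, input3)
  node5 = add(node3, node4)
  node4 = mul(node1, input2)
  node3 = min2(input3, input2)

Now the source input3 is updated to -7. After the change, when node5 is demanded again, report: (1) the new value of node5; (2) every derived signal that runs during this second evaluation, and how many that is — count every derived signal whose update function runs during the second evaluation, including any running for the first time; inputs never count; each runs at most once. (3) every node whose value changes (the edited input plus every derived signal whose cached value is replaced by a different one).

First demand of the output computes:
  node1 = add(-6, -5) = -11
  node3 = min2(-5, -6) = -6
  node4 = mul(-11, -6) = 66
  node5 = add(-6, 66) = 60

After the edit, cleaning proceeds:
  node1: a read changed (input3 -5->-7) — executes, giving -13.
  node3: a read changed (input3 -5->-7) — executes, giving -7.
  node4: a read changed (node1 -11->-13) — executes, giving 78.
  node5: a read changed (node3 -6->-7; node4 66->78) — executes, giving 71.

Demanding node5 again yields 71.
4 derived signals run: node1, node3, node4, node5.
The nodes whose values change: input3, node1, node3, node4, node5.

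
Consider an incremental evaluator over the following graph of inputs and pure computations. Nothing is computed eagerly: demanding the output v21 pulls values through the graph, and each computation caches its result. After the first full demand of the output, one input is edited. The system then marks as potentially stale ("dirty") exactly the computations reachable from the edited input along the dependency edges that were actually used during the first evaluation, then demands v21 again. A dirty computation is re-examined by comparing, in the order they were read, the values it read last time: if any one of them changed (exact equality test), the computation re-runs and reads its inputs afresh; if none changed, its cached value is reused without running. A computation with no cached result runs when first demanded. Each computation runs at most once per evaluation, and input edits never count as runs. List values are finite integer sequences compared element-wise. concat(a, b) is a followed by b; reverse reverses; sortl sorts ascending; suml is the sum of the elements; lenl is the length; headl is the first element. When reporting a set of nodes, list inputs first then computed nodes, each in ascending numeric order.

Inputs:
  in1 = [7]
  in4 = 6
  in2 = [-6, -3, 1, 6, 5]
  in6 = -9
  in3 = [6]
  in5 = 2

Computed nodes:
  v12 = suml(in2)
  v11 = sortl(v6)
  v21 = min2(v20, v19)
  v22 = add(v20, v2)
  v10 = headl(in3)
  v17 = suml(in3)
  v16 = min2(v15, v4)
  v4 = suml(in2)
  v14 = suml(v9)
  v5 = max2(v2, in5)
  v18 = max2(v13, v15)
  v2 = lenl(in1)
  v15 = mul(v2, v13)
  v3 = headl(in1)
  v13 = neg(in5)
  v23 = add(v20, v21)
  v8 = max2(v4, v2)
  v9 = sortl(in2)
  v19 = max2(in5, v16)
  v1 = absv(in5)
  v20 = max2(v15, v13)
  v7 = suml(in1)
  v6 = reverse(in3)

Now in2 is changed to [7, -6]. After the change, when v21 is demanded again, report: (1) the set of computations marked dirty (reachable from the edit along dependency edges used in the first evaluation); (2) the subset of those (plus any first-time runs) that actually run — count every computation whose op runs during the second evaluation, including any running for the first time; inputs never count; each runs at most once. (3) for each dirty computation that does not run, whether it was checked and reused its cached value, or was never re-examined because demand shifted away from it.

Dirty set: v4, v16, v19, v21.
Run set: v4, v16 (2 run).
Re-examined without running (cache reused): v19, v21.
The important point: v16 recomputes to an identical value, and the output ends up unchanged.

Initial pass — values computed on the first demand:
  v2 = lenl([7]) = 1
  v4 = suml([-6, -3, 1, 6, 5]) = 3
  v13 = neg(2) = -2
  v15 = mul(1, -2) = -2
  v16 = min2(-2, 3) = -2
  v19 = max2(2, -2) = 2
  v20 = max2(-2, -2) = -2
  v21 = min2(-2, 2) = -2

Second demand — change propagation:
  v4: re-runs because in2 [-6, -3, 1, 6, 5]->[7, -6]; new result 1.
  v16: re-runs because v4 3->1; new result -2 (unchanged).
  v19: re-examined; everything it read last time is the same (in5 unchanged, v16 unchanged) — cache 2 kept, no run.
  v21: re-examined; everything it read last time is the same (v20 unchanged, v19 unchanged) — cache -2 kept, no run.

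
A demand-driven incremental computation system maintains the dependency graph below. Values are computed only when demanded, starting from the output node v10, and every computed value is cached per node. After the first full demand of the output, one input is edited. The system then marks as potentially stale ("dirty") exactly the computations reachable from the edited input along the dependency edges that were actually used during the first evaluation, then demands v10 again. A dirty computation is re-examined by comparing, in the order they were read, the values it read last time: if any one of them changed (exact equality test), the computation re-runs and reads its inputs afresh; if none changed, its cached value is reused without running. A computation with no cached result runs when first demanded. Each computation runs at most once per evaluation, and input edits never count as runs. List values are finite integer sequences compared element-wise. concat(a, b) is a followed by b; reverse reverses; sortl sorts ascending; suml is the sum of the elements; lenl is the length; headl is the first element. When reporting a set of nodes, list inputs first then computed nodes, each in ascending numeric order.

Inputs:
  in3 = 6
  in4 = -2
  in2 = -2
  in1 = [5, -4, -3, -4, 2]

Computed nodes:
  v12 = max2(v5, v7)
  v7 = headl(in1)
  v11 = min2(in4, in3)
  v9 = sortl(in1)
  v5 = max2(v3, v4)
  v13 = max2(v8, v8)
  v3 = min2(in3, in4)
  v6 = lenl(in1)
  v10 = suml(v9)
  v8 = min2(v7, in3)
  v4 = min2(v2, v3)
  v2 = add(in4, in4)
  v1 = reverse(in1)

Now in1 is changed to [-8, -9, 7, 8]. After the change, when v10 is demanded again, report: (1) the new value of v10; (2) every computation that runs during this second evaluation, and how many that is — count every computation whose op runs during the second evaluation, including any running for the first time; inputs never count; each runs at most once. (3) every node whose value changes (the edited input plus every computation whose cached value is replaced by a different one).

First evaluation (everything demanded from the output):
  v9 = sortl([5, -4, -3, -4, 2]) = [-4, -4, -3, 2, 5]
  v10 = suml([-4, -4, -3, 2, 5]) = -4

Propagation after the edit:
  v9: runs — in1 [5, -4, -3, -4, 2]->[-8, -9, 7, 8]; result [-9, -8, 7, 8].
  v10: runs — v9 [-4, -4, -3, 2, 5]->[-9, -8, 7, 8]; result -2.

New value of v10: -2.
Computations that run: v9, v10 — 2 in total.
Values that change: in1, v9, v10.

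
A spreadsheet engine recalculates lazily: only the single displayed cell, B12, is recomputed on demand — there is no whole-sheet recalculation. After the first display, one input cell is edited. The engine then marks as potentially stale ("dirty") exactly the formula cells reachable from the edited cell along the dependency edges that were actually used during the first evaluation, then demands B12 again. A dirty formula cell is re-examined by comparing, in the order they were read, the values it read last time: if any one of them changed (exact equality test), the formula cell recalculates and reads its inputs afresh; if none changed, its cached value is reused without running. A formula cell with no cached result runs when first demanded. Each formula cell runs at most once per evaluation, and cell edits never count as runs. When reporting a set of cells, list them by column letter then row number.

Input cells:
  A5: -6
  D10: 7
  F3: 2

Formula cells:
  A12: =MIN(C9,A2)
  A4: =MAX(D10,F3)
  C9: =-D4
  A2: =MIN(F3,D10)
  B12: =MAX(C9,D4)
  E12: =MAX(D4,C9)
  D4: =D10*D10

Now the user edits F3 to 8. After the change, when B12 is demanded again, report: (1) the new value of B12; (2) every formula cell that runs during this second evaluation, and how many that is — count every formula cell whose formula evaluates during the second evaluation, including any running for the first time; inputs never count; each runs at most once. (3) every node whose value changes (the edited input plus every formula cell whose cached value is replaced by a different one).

New value of B12: 49.
Formula cells that run: none — 0 in total.
Values that change: F3.
Key observation: F3 is never demanded by the output, so the edit triggers no recomputation at all.

First evaluation (everything demanded from the output):
  D4 = 7 * 7 = 49
  C9 = -(49) = -49
  B12 = MAX(-49, 49) = 49

Propagation after the edit:
  F3 feeds no computation that the output demands — nothing is marked dirty and nothing runs.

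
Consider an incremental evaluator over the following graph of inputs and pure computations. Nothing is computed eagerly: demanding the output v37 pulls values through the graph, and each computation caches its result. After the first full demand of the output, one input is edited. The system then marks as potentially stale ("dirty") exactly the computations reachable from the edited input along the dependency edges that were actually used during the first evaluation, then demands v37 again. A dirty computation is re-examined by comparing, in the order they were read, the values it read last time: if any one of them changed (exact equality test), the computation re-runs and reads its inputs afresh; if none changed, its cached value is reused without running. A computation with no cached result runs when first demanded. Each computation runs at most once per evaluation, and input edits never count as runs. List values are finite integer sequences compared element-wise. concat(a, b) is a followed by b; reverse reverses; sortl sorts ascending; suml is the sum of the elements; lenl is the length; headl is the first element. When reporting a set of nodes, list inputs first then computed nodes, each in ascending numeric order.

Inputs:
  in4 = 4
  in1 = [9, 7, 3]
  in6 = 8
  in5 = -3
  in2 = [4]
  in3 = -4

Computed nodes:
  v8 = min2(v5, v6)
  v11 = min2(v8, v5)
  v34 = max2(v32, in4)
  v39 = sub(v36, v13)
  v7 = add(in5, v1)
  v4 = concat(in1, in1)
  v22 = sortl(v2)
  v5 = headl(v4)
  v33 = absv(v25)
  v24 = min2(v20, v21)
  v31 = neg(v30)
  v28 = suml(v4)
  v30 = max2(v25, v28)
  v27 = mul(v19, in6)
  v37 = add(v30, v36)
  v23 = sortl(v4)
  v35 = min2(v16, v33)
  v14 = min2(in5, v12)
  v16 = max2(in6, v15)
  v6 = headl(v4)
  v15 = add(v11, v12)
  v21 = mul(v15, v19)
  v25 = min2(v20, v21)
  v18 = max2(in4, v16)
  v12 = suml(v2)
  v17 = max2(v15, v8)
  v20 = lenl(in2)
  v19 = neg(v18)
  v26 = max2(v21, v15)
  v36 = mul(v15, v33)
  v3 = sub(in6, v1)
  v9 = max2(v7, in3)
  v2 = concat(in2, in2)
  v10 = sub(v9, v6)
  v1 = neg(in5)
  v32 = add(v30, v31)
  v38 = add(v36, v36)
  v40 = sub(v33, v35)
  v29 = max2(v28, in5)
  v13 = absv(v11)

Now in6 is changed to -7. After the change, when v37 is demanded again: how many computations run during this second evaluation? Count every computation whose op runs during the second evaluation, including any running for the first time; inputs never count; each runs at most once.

Run set: v16 (1 run).
The important point: v16 recomputes to an identical value, and the output ends up unchanged.

Initial pass — values computed on the first demand:
  v2 = concat([4], [4]) = [4, 4]
  v4 = concat([9, 7, 3], [9, 7, 3]) = [9, 7, 3, 9, 7, 3]
  v5 = headl([9, 7, 3, 9, 7, 3]) = 9
  v6 = headl([9, 7, 3, 9, 7, 3]) = 9
  v8 = min2(9, 9) = 9
  v11 = min2(9, 9) = 9
  v12 = suml([4, 4]) = 8
  v15 = add(9, 8) = 17
  v16 = max2(8, 17) = 17
  v18 = max2(4, 17) = 17
  v19 = neg(17) = -17
  v20 = lenl([4]) = 1
  v21 = mul(17, -17) = -289
  v25 = min2(1, -289) = -289
  v28 = suml([9, 7, 3, 9, 7, 3]) = 38
  v30 = max2(-289, 38) = 38
  v33 = absv(-289) = 289
  v36 = mul(17, 289) = 4913
  v37 = add(38, 4913) = 4951

Second demand — change propagation:
  v16: re-runs because in6 8->-7; new result 17 (unchanged).
  v18: re-examined; everything it read last time is the same (in4 unchanged, v16 unchanged) — cache 17 kept, no run.
  v19: re-examined; everything it read last time is the same (v18 unchanged) — cache -17 kept, no run.
  v21: re-examined; everything it read last time is the same (v15 unchanged, v19 unchanged) — cache -289 kept, no run.
  v25: re-examined; everything it read last time is the same (v20 unchanged, v21 unchanged) — cache -289 kept, no run.
  v30: re-examined; everything it read last time is the same (v25 unchanged, v28 unchanged) — cache 38 kept, no run.
  v33: re-examined; everything it read last time is the same (v25 unchanged) — cache 289 kept, no run.
  v36: re-examined; everything it read last time is the same (v15 unchanged, v33 unchanged) — cache 4913 kept, no run.
  v37: re-examined; everything it read last time is the same (v30 unchanged, v36 unchanged) — cache 4951 kept, no run.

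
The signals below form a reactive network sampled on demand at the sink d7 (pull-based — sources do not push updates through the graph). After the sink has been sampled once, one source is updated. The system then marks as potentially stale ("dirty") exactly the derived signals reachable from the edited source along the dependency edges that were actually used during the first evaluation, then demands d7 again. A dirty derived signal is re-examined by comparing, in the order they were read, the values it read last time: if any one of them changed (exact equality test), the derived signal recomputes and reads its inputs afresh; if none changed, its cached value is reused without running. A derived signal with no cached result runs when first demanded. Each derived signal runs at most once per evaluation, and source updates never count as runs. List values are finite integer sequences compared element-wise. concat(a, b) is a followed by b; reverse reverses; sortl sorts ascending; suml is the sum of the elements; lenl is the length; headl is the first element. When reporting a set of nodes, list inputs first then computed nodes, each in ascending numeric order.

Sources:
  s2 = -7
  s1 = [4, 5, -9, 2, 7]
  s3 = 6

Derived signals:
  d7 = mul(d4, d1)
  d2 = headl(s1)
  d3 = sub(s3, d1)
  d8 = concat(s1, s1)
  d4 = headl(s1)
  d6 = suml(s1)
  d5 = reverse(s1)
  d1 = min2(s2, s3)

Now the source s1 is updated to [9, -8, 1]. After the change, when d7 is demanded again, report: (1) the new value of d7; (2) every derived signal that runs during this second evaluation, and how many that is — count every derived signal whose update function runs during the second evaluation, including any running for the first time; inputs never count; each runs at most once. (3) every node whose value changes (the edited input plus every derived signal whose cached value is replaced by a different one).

Initial pass — values computed on the first demand:
  d1 = min2(-7, 6) = -7
  d4 = headl([4, 5, -9, 2, 7]) = 4
  d7 = mul(4, -7) = -28

Second demand — change propagation:
  d4: re-runs because s1 [4, 5, -9, 2, 7]->[9, -8, 1]; new result 9.
  d7: re-runs because d4 4->9; new result -63.

d7 now evaluates to -63.
Run set: d4, d7 (2 run).
Changed values: s1, d4, d7.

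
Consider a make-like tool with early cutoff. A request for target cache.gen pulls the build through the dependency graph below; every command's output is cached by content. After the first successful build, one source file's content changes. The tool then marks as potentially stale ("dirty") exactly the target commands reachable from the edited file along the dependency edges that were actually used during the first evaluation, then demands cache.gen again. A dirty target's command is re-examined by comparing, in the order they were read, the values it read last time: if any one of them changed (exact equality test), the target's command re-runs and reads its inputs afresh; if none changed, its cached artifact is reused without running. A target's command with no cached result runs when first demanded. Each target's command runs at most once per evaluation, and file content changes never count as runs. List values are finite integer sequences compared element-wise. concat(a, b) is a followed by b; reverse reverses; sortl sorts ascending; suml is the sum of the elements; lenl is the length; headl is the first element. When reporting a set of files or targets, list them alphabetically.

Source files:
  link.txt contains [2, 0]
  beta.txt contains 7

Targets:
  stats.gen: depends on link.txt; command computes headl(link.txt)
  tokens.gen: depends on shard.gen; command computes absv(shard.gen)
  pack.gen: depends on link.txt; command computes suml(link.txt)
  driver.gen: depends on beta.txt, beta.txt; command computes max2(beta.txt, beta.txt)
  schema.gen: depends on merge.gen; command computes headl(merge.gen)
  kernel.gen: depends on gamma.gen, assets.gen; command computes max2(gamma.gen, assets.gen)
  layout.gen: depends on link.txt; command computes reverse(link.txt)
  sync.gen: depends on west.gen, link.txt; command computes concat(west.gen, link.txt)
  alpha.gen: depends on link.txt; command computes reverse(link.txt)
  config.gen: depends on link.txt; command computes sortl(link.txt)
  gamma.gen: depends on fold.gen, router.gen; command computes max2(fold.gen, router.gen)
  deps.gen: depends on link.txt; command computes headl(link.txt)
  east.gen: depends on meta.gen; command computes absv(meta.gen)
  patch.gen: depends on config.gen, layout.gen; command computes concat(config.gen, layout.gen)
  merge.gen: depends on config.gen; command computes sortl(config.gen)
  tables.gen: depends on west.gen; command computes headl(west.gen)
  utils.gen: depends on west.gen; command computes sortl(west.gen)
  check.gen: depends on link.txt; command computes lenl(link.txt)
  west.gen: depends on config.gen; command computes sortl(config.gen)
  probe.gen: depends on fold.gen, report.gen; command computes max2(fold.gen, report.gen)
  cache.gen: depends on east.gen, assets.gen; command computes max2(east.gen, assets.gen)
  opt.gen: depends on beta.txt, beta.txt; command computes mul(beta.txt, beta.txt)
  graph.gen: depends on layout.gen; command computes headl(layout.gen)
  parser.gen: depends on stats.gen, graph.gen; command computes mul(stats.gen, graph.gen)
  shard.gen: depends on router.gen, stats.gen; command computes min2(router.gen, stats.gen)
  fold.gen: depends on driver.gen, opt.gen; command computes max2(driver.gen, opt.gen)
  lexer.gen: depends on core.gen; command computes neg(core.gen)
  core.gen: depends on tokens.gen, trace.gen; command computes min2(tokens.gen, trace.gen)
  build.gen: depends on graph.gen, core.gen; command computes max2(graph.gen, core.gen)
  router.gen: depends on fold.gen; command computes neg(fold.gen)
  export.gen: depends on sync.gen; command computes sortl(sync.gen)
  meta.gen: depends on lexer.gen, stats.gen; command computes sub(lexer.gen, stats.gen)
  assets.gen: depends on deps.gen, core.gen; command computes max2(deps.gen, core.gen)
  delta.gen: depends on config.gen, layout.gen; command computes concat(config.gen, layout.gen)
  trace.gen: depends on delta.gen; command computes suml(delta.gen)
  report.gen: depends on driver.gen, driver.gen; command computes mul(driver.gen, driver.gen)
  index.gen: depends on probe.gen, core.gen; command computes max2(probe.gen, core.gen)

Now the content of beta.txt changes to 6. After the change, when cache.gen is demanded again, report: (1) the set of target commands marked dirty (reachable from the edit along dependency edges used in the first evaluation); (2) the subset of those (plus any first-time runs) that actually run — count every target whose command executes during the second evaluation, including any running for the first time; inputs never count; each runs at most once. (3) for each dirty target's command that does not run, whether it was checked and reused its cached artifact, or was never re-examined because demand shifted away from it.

The edit dirties: assets.gen, cache.gen, core.gen, driver.gen, east.gen, fold.gen, lexer.gen, meta.gen, opt.gen, router.gen, shard.gen, tokens.gen.
7 target commands run: core.gen, driver.gen, fold.gen, opt.gen, router.gen, shard.gen, tokens.gen.
Cache hits after checking: assets.gen, cache.gen, east.gen, lexer.gen, meta.gen.
Note the absorption at core.gen: it re-runs yet its value is the same, leaving the output's value untouched.

First demand of the output computes:
  config.gen = sortl([2, 0]) = [0, 2]
  deps.gen = headl([2, 0]) = 2
  driver.gen = max2(7, 7) = 7
  layout.gen = reverse([2, 0]) = [0, 2]
  delta.gen = concat([0, 2], [0, 2]) = [0, 2, 0, 2]
  opt.gen = mul(7, 7) = 49
  fold.gen = max2(7, 49) = 49
  router.gen = neg(49) = -49
  stats.gen = headl([2, 0]) = 2
  shard.gen = min2(-49, 2) = -49
  tokens.gen = absv(-49) = 49
  trace.gen = suml([0, 2, 0, 2]) = 4
  core.gen = min2(49, 4) = 4
  assets.gen = max2(2, 4) = 4
  lexer.gen = neg(4) = -4
  meta.gen = sub(-4, 2) = -6
  east.gen = absv(-6) = 6
  cache.gen = max2(6, 4) = 6

After the edit, cleaning proceeds:
  driver.gen: a read changed (beta.txt 7->6; beta.txt 7->6) — executes, giving 6.
  opt.gen: a read changed (beta.txt 7->6; beta.txt 7->6) — executes, giving 36.
  fold.gen: a read changed (driver.gen 7->6; opt.gen 49->36) — executes, giving 36.
  router.gen: a read changed (fold.gen 49->36) — executes, giving -36.
  shard.gen: a read changed (router.gen -49->-36) — executes, giving -36.
  tokens.gen: a read changed (shard.gen -49->-36) — executes, giving 36.
  core.gen: a read changed (tokens.gen 49->36) — executes, giving 4 — identical to its old value.
  assets.gen: dirty, but its reads are unchanged (deps.gen unchanged, core.gen unchanged); cached 4 stands.
  lexer.gen: dirty, but its reads are unchanged (core.gen unchanged); cached -4 stands.
  meta.gen: dirty, but its reads are unchanged (lexer.gen unchanged, stats.gen unchanged); cached -6 stands.
  east.gen: dirty, but its reads are unchanged (meta.gen unchanged); cached 6 stands.
  cache.gen: dirty, but its reads are unchanged (east.gen unchanged, assets.gen unchanged); cached 6 stands.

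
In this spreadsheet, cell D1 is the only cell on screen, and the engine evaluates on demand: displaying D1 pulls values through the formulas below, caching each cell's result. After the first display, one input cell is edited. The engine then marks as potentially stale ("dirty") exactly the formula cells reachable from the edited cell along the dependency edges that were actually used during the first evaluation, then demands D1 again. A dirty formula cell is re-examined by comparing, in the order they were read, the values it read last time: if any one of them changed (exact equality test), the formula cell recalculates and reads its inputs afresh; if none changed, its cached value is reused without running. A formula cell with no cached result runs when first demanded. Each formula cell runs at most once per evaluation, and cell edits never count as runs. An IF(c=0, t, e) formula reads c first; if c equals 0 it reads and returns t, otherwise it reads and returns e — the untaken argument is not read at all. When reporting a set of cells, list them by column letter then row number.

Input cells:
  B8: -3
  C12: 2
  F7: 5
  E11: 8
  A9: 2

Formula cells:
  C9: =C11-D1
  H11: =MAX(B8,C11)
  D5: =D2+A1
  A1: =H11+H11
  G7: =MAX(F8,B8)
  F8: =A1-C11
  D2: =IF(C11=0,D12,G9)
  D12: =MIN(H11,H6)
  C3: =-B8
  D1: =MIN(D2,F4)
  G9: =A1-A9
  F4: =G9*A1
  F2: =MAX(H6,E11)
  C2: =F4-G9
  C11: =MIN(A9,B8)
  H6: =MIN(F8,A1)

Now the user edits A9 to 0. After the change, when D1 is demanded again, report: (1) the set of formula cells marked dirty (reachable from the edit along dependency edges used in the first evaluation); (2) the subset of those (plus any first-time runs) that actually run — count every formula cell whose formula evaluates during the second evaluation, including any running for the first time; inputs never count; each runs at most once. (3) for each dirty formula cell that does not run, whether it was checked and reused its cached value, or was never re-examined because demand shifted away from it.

Initial pass — values computed on the first demand:
  C11 = MIN(2, -3) = -3
  H11 = MAX(-3, -3) = -3
  A1 = -3 + -3 = -6
  G9 = -6 - 2 = -8
  D2 = IF(C11=0: C11=-3 -> else branch G9) = -8
  F4 = -8 * -6 = 48
  D1 = MIN(-8, 48) = -8

Second demand — change propagation:
  C11: re-runs because A9 2->0; new result -3 (unchanged).
  H11: re-examined; everything it read last time is the same (B8 unchanged, C11 unchanged) — cache -3 kept, no run.
  A1: re-examined; everything it read last time is the same (H11 unchanged, H11 unchanged) — cache -6 kept, no run.
  G9: re-runs because A9 2->0; new result -6.
  D2: re-runs because G9 -8->-6; new result -6.
  F4: re-runs because G9 -8->-6; new result 36.
  D1: re-runs because D2 -8->-6; F4 48->36; new result -6.

The important point: at H11 every value read last time is unchanged, so the dirty flag clears without a run.

Dirty set: A1, C11, D1, D2, F4, G9, H11.
Run set: C11, D1, D2, F4, G9 (5 run).
Re-examined without running (cache reused): A1, H11.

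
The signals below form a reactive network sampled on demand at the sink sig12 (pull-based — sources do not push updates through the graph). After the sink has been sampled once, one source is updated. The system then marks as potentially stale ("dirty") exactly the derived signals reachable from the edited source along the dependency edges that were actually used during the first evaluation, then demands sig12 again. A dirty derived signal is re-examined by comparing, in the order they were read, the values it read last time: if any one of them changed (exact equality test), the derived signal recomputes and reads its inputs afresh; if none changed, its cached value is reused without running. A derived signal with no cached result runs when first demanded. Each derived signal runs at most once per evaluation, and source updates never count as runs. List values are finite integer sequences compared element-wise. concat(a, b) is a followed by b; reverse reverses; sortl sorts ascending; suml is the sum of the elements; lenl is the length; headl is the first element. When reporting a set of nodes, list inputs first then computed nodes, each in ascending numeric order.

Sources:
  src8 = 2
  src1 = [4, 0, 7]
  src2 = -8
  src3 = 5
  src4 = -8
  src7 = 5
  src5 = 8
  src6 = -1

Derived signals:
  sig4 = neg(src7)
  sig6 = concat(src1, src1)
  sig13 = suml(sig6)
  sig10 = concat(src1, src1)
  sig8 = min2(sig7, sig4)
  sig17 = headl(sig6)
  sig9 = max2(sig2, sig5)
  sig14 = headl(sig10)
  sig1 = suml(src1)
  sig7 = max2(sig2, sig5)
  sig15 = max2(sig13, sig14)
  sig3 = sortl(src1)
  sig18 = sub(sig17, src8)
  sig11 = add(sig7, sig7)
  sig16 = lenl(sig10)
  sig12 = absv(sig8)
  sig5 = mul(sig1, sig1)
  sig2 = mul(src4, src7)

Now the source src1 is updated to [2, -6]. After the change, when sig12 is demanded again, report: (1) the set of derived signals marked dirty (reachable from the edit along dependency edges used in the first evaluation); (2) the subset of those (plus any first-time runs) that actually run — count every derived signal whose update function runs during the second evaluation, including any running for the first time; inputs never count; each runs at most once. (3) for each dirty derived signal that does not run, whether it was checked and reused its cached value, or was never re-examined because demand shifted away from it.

Dirty set: sig1, sig5, sig7, sig8, sig12.
Run set: sig1, sig5, sig7, sig8 (4 run).
Re-examined without running (cache reused): sig12.
The important point: sig8 recomputes to an identical value, and the output ends up unchanged.

Initial pass — values computed on the first demand:
  sig1 = suml([4, 0, 7]) = 11
  sig2 = mul(-8, 5) = -40
  sig4 = neg(5) = -5
  sig5 = mul(11, 11) = 121
  sig7 = max2(-40, 121) = 121
  sig8 = min2(121, -5) = -5
  sig12 = absv(-5) = 5

Second demand — change propagation:
  sig1: re-runs because src1 [4, 0, 7]->[2, -6]; new result -4.
  sig5: re-runs because sig1 11->-4; sig1 11->-4; new result 16.
  sig7: re-runs because sig5 121->16; new result 16.
  sig8: re-runs because sig7 121->16; new result -5 (unchanged).
  sig12: re-examined; everything it read last time is the same (sig8 unchanged) — cache 5 kept, no run.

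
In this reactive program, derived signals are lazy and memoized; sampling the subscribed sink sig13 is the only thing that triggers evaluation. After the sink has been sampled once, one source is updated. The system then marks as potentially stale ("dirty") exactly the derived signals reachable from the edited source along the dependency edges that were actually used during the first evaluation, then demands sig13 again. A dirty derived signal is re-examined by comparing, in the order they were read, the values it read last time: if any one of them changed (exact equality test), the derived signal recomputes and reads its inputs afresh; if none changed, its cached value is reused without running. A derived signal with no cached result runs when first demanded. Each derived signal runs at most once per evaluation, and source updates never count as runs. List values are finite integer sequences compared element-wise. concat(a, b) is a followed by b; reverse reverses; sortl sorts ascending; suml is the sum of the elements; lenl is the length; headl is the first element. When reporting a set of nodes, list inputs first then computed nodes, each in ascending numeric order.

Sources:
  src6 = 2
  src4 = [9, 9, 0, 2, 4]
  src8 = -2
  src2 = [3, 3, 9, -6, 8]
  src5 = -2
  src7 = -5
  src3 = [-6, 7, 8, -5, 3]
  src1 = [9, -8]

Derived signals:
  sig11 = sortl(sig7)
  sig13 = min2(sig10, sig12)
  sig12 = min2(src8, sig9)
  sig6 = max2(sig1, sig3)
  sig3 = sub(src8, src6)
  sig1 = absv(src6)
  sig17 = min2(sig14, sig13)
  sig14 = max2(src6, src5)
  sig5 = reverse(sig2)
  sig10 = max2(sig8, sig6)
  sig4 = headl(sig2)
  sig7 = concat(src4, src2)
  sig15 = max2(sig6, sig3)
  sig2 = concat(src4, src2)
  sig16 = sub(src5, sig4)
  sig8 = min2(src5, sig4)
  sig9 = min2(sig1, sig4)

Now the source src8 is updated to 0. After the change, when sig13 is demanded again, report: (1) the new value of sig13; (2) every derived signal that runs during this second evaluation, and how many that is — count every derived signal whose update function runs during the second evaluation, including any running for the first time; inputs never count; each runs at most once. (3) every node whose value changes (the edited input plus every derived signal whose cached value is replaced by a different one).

Demanding sig13 again yields 0.
4 derived signals run: sig3, sig6, sig12, sig13.
The nodes whose values change: src8, sig3, sig12, sig13.
Note where the cutoff bites: sig10 is checked, finds nothing changed, and keeps its cache.

First demand of the output computes:
  sig1 = absv(2) = 2
  sig2 = concat([9, 9, 0, 2, 4], [3, 3, 9, -6, 8]) = [9, 9, 0, 2, 4, 3, 3, 9, -6, 8]
  sig3 = sub(-2, 2) = -4
  sig4 = headl([9, 9, 0, 2, 4, 3, 3, 9, -6, 8]) = 9
  sig6 = max2(2, -4) = 2
  sig8 = min2(-2, 9) = -2
  sig9 = min2(2, 9) = 2
  sig10 = max2(-2, 2) = 2
  sig12 = min2(-2, 2) = -2
  sig13 = min2(2, -2) = -2

After the edit, cleaning proceeds:
  sig3: a read changed (src8 -2->0) — executes, giving -2.
  sig6: a read changed (sig3 -4->-2) — executes, giving 2 — identical to its old value.
  sig10: dirty, but its reads are unchanged (sig8 unchanged, sig6 unchanged); cached 2 stands.
  sig12: a read changed (src8 -2->0) — executes, giving 0.
  sig13: a read changed (sig12 -2->0) — executes, giving 0.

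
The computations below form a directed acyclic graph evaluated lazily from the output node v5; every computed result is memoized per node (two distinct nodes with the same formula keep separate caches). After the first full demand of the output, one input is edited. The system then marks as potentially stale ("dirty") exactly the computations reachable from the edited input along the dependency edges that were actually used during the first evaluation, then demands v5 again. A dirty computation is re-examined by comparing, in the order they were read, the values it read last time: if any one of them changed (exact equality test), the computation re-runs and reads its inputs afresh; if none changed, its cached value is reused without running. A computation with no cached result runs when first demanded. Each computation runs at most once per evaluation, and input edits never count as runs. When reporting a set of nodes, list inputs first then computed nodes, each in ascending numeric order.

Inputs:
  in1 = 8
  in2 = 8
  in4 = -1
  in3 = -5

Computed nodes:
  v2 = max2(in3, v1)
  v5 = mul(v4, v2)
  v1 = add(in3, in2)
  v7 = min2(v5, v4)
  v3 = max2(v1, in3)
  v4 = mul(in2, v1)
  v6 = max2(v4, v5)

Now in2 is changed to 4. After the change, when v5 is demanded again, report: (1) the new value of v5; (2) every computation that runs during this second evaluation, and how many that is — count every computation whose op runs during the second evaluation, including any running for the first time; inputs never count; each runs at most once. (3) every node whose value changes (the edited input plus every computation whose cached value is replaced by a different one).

Demanding v5 again yields 4.
4 computations run: v1, v2, v4, v5.
The nodes whose values change: in2, v1, v2, v4, v5.

First demand of the output computes:
  v1 = add(-5, 8) = 3
  v2 = max2(-5, 3) = 3
  v4 = mul(8, 3) = 24
  v5 = mul(24, 3) = 72

After the edit, cleaning proceeds:
  v1: a read changed (in2 8->4) — executes, giving -1.
  v2: a read changed (v1 3->-1) — executes, giving -1.
  v4: a read changed (in2 8->4; v1 3->-1) — executes, giving -4.
  v5: a read changed (v4 24->-4; v2 3->-1) — executes, giving 4.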